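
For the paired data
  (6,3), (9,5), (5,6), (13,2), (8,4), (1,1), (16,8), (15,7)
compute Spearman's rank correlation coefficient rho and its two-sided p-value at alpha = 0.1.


Step 1: Rank x and y separately (midranks; no ties here).
rank(x): 6->3, 9->5, 5->2, 13->6, 8->4, 1->1, 16->8, 15->7
rank(y): 3->3, 5->5, 6->6, 2->2, 4->4, 1->1, 8->8, 7->7
Step 2: d_i = R_x(i) - R_y(i); compute d_i^2.
  (3-3)^2=0, (5-5)^2=0, (2-6)^2=16, (6-2)^2=16, (4-4)^2=0, (1-1)^2=0, (8-8)^2=0, (7-7)^2=0
sum(d^2) = 32.
Step 3: rho = 1 - 6*32 / (8*(8^2 - 1)) = 1 - 192/504 = 0.619048.
Step 4: Under H0, t = rho * sqrt((n-2)/(1-rho^2)) = 1.9308 ~ t(6).
Step 5: Two-sided p-value from the t-distribution with 6 df = 0.101733.
Step 6: alpha = 0.1. fail to reject H0.

rho = 0.6190, p = 0.101733, fail to reject H0 at alpha = 0.1.


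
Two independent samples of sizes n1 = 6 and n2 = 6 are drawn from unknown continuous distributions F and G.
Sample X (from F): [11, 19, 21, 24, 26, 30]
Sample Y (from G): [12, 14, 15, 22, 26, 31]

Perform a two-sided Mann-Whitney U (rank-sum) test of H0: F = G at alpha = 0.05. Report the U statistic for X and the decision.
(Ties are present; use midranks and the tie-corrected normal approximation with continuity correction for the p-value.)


Step 1: Combine and sort all 12 observations; assign midranks.
sorted (value, group): (11,X), (12,Y), (14,Y), (15,Y), (19,X), (21,X), (22,Y), (24,X), (26,X), (26,Y), (30,X), (31,Y)
ranks: 11->1, 12->2, 14->3, 15->4, 19->5, 21->6, 22->7, 24->8, 26->9.5, 26->9.5, 30->11, 31->12
Step 2: Rank sum for X: R1 = 1 + 5 + 6 + 8 + 9.5 + 11 = 40.5.
Step 3: U_X = R1 - n1(n1+1)/2 = 40.5 - 6*7/2 = 40.5 - 21 = 19.5.
       U_Y = n1*n2 - U_X = 36 - 19.5 = 16.5.
Step 4: Ties are present, so use the tie-corrected normal approximation (with continuity correction) for the p-value.
Step 5: p-value = 0.872559; compare to alpha = 0.05. fail to reject H0.

U_X = 19.5, p = 0.872559, fail to reject H0 at alpha = 0.05.


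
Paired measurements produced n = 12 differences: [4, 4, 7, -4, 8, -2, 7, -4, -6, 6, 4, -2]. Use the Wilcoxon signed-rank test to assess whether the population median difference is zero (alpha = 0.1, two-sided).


Step 1: Drop any zero differences (none here) and take |d_i|.
|d| = [4, 4, 7, 4, 8, 2, 7, 4, 6, 6, 4, 2]
Step 2: Midrank |d_i| (ties get averaged ranks).
ranks: |4|->5, |4|->5, |7|->10.5, |4|->5, |8|->12, |2|->1.5, |7|->10.5, |4|->5, |6|->8.5, |6|->8.5, |4|->5, |2|->1.5
Step 3: Attach original signs; sum ranks with positive sign and with negative sign.
W+ = 5 + 5 + 10.5 + 12 + 10.5 + 8.5 + 5 = 56.5
W- = 5 + 1.5 + 5 + 8.5 + 1.5 = 21.5
(Check: W+ + W- = 78 should equal n(n+1)/2 = 78.)
Step 4: Test statistic W = min(W+, W-) = 21.5.
Step 5: Ties in |d|, so use the tie-corrected normal approximation.
        E[W] = n(n+1)/4 = 12*13/4 = 39.
        Tie groups: |d|=2 (t=2), |d|=4 (t=5), |d|=6 (t=2), |d|=7 (t=2); sum(t^3 - t) = 138.
        Var[W] = n(n+1)(2n+1)/24 - sum(t^3-t)/48 = 3900/24 - 138/48 = 159.625.
        z = (W - E[W]) / sqrt(Var[W]) = (21.5 - 39) / 12.6343 = -1.3851.
        Two-sided p = 2*Phi(z) = 0.166016.
Step 6: alpha = 0.1. fail to reject H0.

W+ = 56.5, W- = 21.5, W = min = 21.5, p = 0.166016, fail to reject H0.


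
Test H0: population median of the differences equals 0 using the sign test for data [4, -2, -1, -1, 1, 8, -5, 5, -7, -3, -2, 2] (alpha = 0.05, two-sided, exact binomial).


Step 1: Discard zero differences. Original n = 12; n_eff = number of nonzero differences = 12.
Nonzero differences (with sign): +4, -2, -1, -1, +1, +8, -5, +5, -7, -3, -2, +2
Step 2: Count signs: positive = 5, negative = 7.
Step 3: Under H0: P(positive) = 0.5, so the number of positives S ~ Bin(12, 0.5).
Step 4: Two-sided exact p-value = sum of Bin(12,0.5) probabilities at or below the observed probability = 0.774414.
Step 5: alpha = 0.05. fail to reject H0.

n_eff = 12, pos = 5, neg = 7, p = 0.774414, fail to reject H0.


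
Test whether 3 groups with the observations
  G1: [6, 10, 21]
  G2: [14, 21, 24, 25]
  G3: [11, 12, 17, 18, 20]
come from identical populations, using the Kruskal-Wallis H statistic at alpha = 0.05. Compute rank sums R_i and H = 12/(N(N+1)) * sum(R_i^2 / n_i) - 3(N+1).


Step 1: Combine all N = 12 observations and assign midranks.
sorted (value, group, rank): (6,G1,1), (10,G1,2), (11,G3,3), (12,G3,4), (14,G2,5), (17,G3,6), (18,G3,7), (20,G3,8), (21,G1,9.5), (21,G2,9.5), (24,G2,11), (25,G2,12)
Step 2: Sum ranks within each group.
R_1 = 12.5 (n_1 = 3)
R_2 = 37.5 (n_2 = 4)
R_3 = 28 (n_3 = 5)
Step 3: H = 12/(N(N+1)) * sum(R_i^2/n_i) - 3(N+1)
     = 12/(12*13) * (12.5^2/3 + 37.5^2/4 + 28^2/5) - 3*13
     = 0.076923 * 560.446 - 39
     = 4.111218.
Step 4: Ties present; correction factor C = 1 - 6/(12^3 - 12) = 0.996503. Corrected H = 4.111218 / 0.996503 = 4.125643.
Step 5: Under H0, H ~ chi^2(2); p-value = 0.127095.
Step 6: alpha = 0.05. fail to reject H0.

H = 4.1256, df = 2, p = 0.127095, fail to reject H0.


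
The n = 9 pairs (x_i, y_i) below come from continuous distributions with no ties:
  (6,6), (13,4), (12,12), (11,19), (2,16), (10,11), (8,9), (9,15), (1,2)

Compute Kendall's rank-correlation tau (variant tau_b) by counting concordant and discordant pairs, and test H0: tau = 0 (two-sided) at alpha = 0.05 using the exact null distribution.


Step 1: Enumerate the 36 unordered pairs (i,j) with i<j and classify each by sign(x_j-x_i) * sign(y_j-y_i).
  (1,2):dx=+7,dy=-2->D; (1,3):dx=+6,dy=+6->C; (1,4):dx=+5,dy=+13->C; (1,5):dx=-4,dy=+10->D
  (1,6):dx=+4,dy=+5->C; (1,7):dx=+2,dy=+3->C; (1,8):dx=+3,dy=+9->C; (1,9):dx=-5,dy=-4->C
  (2,3):dx=-1,dy=+8->D; (2,4):dx=-2,dy=+15->D; (2,5):dx=-11,dy=+12->D; (2,6):dx=-3,dy=+7->D
  (2,7):dx=-5,dy=+5->D; (2,8):dx=-4,dy=+11->D; (2,9):dx=-12,dy=-2->C; (3,4):dx=-1,dy=+7->D
  (3,5):dx=-10,dy=+4->D; (3,6):dx=-2,dy=-1->C; (3,7):dx=-4,dy=-3->C; (3,8):dx=-3,dy=+3->D
  (3,9):dx=-11,dy=-10->C; (4,5):dx=-9,dy=-3->C; (4,6):dx=-1,dy=-8->C; (4,7):dx=-3,dy=-10->C
  (4,8):dx=-2,dy=-4->C; (4,9):dx=-10,dy=-17->C; (5,6):dx=+8,dy=-5->D; (5,7):dx=+6,dy=-7->D
  (5,8):dx=+7,dy=-1->D; (5,9):dx=-1,dy=-14->C; (6,7):dx=-2,dy=-2->C; (6,8):dx=-1,dy=+4->D
  (6,9):dx=-9,dy=-9->C; (7,8):dx=+1,dy=+6->C; (7,9):dx=-7,dy=-7->C; (8,9):dx=-8,dy=-13->C
Step 2: C = 21, D = 15, total pairs = 36.
Step 3: tau = (C - D)/(n(n-1)/2) = (21 - 15)/36 = 0.166667.
Step 4: Exact two-sided p-value (enumerate n! = 362880 permutations of y under H0): p = 0.612202.
Step 5: alpha = 0.05. fail to reject H0.

tau_b = 0.1667 (C=21, D=15), p = 0.612202, fail to reject H0.


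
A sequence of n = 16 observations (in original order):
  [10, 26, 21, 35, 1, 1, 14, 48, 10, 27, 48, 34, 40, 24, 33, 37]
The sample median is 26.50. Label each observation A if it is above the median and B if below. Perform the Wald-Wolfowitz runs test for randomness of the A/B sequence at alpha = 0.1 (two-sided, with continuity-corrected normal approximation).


Step 1: Compute median = 26.50; label A = above, B = below.
Labels in order: BBBABBBABAAAABAA  (n_A = 8, n_B = 8)
Step 2: Count runs R = 8.
Step 3: Under H0 (random ordering), E[R] = 2*n_A*n_B/(n_A+n_B) + 1 = 2*8*8/16 + 1 = 9.0000.
        Var[R] = 2*n_A*n_B*(2*n_A*n_B - n_A - n_B) / ((n_A+n_B)^2 * (n_A+n_B-1)) = 14336/3840 = 3.7333.
        SD[R] = 1.9322.
Step 4: Continuity-corrected z = (R + 0.5 - E[R]) / SD[R] = (8 + 0.5 - 9.0000) / 1.9322 = -0.2588.
Step 5: Two-sided p-value via normal approximation = 2*(1 - Phi(|z|)) = 0.795809.
Step 6: alpha = 0.1. fail to reject H0.

R = 8, z = -0.2588, p = 0.795809, fail to reject H0.


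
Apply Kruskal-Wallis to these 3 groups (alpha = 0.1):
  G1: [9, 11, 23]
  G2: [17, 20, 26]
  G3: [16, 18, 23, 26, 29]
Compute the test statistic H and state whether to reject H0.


Step 1: Combine all N = 11 observations and assign midranks.
sorted (value, group, rank): (9,G1,1), (11,G1,2), (16,G3,3), (17,G2,4), (18,G3,5), (20,G2,6), (23,G1,7.5), (23,G3,7.5), (26,G2,9.5), (26,G3,9.5), (29,G3,11)
Step 2: Sum ranks within each group.
R_1 = 10.5 (n_1 = 3)
R_2 = 19.5 (n_2 = 3)
R_3 = 36 (n_3 = 5)
Step 3: H = 12/(N(N+1)) * sum(R_i^2/n_i) - 3(N+1)
     = 12/(11*12) * (10.5^2/3 + 19.5^2/3 + 36^2/5) - 3*12
     = 0.090909 * 422.7 - 36
     = 2.427273.
Step 4: Ties present; correction factor C = 1 - 12/(11^3 - 11) = 0.990909. Corrected H = 2.427273 / 0.990909 = 2.449541.
Step 5: Under H0, H ~ chi^2(2); p-value = 0.293825.
Step 6: alpha = 0.1. fail to reject H0.

H = 2.4495, df = 2, p = 0.293825, fail to reject H0.


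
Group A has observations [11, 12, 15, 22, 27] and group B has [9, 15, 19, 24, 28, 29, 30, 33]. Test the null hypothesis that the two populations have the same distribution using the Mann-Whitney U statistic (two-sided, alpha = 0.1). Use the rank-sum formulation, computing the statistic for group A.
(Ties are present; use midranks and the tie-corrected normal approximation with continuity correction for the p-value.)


Step 1: Combine and sort all 13 observations; assign midranks.
sorted (value, group): (9,Y), (11,X), (12,X), (15,X), (15,Y), (19,Y), (22,X), (24,Y), (27,X), (28,Y), (29,Y), (30,Y), (33,Y)
ranks: 9->1, 11->2, 12->3, 15->4.5, 15->4.5, 19->6, 22->7, 24->8, 27->9, 28->10, 29->11, 30->12, 33->13
Step 2: Rank sum for X: R1 = 2 + 3 + 4.5 + 7 + 9 = 25.5.
Step 3: U_X = R1 - n1(n1+1)/2 = 25.5 - 5*6/2 = 25.5 - 15 = 10.5.
       U_Y = n1*n2 - U_X = 40 - 10.5 = 29.5.
Step 4: Ties are present, so use the tie-corrected normal approximation (with continuity correction) for the p-value.
Step 5: p-value = 0.187076; compare to alpha = 0.1. fail to reject H0.

U_X = 10.5, p = 0.187076, fail to reject H0 at alpha = 0.1.


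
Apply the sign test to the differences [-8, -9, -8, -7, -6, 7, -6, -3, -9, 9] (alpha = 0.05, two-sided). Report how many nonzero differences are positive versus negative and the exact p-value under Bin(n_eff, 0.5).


Step 1: Discard zero differences. Original n = 10; n_eff = number of nonzero differences = 10.
Nonzero differences (with sign): -8, -9, -8, -7, -6, +7, -6, -3, -9, +9
Step 2: Count signs: positive = 2, negative = 8.
Step 3: Under H0: P(positive) = 0.5, so the number of positives S ~ Bin(10, 0.5).
Step 4: Two-sided exact p-value = sum of Bin(10,0.5) probabilities at or below the observed probability = 0.109375.
Step 5: alpha = 0.05. fail to reject H0.

n_eff = 10, pos = 2, neg = 8, p = 0.109375, fail to reject H0.


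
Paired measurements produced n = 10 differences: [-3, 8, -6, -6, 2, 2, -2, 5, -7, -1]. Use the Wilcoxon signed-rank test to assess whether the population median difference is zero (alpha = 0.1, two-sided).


Step 1: Drop any zero differences (none here) and take |d_i|.
|d| = [3, 8, 6, 6, 2, 2, 2, 5, 7, 1]
Step 2: Midrank |d_i| (ties get averaged ranks).
ranks: |3|->5, |8|->10, |6|->7.5, |6|->7.5, |2|->3, |2|->3, |2|->3, |5|->6, |7|->9, |1|->1
Step 3: Attach original signs; sum ranks with positive sign and with negative sign.
W+ = 10 + 3 + 3 + 6 = 22
W- = 5 + 7.5 + 7.5 + 3 + 9 + 1 = 33
(Check: W+ + W- = 55 should equal n(n+1)/2 = 55.)
Step 4: Test statistic W = min(W+, W-) = 22.
Step 5: Ties in |d|, so use the tie-corrected normal approximation.
        E[W] = n(n+1)/4 = 10*11/4 = 27.5.
        Tie groups: |d|=2 (t=3), |d|=6 (t=2); sum(t^3 - t) = 30.
        Var[W] = n(n+1)(2n+1)/24 - sum(t^3-t)/48 = 2310/24 - 30/48 = 95.625.
        z = (W - E[W]) / sqrt(Var[W]) = (22 - 27.5) / 9.7788 = -0.5624.
        Two-sided p = 2*Phi(z) = 0.573816.
Step 6: alpha = 0.1. fail to reject H0.

W+ = 22, W- = 33, W = min = 22, p = 0.573816, fail to reject H0.


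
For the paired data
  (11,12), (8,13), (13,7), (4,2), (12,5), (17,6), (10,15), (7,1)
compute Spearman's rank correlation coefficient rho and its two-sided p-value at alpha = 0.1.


Step 1: Rank x and y separately (midranks; no ties here).
rank(x): 11->5, 8->3, 13->7, 4->1, 12->6, 17->8, 10->4, 7->2
rank(y): 12->6, 13->7, 7->5, 2->2, 5->3, 6->4, 15->8, 1->1
Step 2: d_i = R_x(i) - R_y(i); compute d_i^2.
  (5-6)^2=1, (3-7)^2=16, (7-5)^2=4, (1-2)^2=1, (6-3)^2=9, (8-4)^2=16, (4-8)^2=16, (2-1)^2=1
sum(d^2) = 64.
Step 3: rho = 1 - 6*64 / (8*(8^2 - 1)) = 1 - 384/504 = 0.238095.
Step 4: Under H0, t = rho * sqrt((n-2)/(1-rho^2)) = 0.6005 ~ t(6).
Step 5: Two-sided p-value from the t-distribution with 6 df = 0.570156.
Step 6: alpha = 0.1. fail to reject H0.

rho = 0.2381, p = 0.570156, fail to reject H0 at alpha = 0.1.


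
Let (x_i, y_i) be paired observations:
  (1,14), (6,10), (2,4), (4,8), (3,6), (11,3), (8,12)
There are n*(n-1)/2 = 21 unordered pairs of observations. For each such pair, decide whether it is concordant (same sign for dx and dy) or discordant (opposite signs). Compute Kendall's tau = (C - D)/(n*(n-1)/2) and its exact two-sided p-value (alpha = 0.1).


Step 1: Enumerate the 21 unordered pairs (i,j) with i<j and classify each by sign(x_j-x_i) * sign(y_j-y_i).
  (1,2):dx=+5,dy=-4->D; (1,3):dx=+1,dy=-10->D; (1,4):dx=+3,dy=-6->D; (1,5):dx=+2,dy=-8->D
  (1,6):dx=+10,dy=-11->D; (1,7):dx=+7,dy=-2->D; (2,3):dx=-4,dy=-6->C; (2,4):dx=-2,dy=-2->C
  (2,5):dx=-3,dy=-4->C; (2,6):dx=+5,dy=-7->D; (2,7):dx=+2,dy=+2->C; (3,4):dx=+2,dy=+4->C
  (3,5):dx=+1,dy=+2->C; (3,6):dx=+9,dy=-1->D; (3,7):dx=+6,dy=+8->C; (4,5):dx=-1,dy=-2->C
  (4,6):dx=+7,dy=-5->D; (4,7):dx=+4,dy=+4->C; (5,6):dx=+8,dy=-3->D; (5,7):dx=+5,dy=+6->C
  (6,7):dx=-3,dy=+9->D
Step 2: C = 10, D = 11, total pairs = 21.
Step 3: tau = (C - D)/(n(n-1)/2) = (10 - 11)/21 = -0.047619.
Step 4: Exact two-sided p-value (enumerate n! = 5040 permutations of y under H0): p = 1.000000.
Step 5: alpha = 0.1. fail to reject H0.

tau_b = -0.0476 (C=10, D=11), p = 1.000000, fail to reject H0.


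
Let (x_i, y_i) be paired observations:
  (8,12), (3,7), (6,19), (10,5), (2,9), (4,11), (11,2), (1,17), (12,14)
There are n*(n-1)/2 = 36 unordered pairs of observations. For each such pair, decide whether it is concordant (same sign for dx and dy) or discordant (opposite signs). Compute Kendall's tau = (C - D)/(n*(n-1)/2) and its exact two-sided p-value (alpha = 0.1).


Step 1: Enumerate the 36 unordered pairs (i,j) with i<j and classify each by sign(x_j-x_i) * sign(y_j-y_i).
  (1,2):dx=-5,dy=-5->C; (1,3):dx=-2,dy=+7->D; (1,4):dx=+2,dy=-7->D; (1,5):dx=-6,dy=-3->C
  (1,6):dx=-4,dy=-1->C; (1,7):dx=+3,dy=-10->D; (1,8):dx=-7,dy=+5->D; (1,9):dx=+4,dy=+2->C
  (2,3):dx=+3,dy=+12->C; (2,4):dx=+7,dy=-2->D; (2,5):dx=-1,dy=+2->D; (2,6):dx=+1,dy=+4->C
  (2,7):dx=+8,dy=-5->D; (2,8):dx=-2,dy=+10->D; (2,9):dx=+9,dy=+7->C; (3,4):dx=+4,dy=-14->D
  (3,5):dx=-4,dy=-10->C; (3,6):dx=-2,dy=-8->C; (3,7):dx=+5,dy=-17->D; (3,8):dx=-5,dy=-2->C
  (3,9):dx=+6,dy=-5->D; (4,5):dx=-8,dy=+4->D; (4,6):dx=-6,dy=+6->D; (4,7):dx=+1,dy=-3->D
  (4,8):dx=-9,dy=+12->D; (4,9):dx=+2,dy=+9->C; (5,6):dx=+2,dy=+2->C; (5,7):dx=+9,dy=-7->D
  (5,8):dx=-1,dy=+8->D; (5,9):dx=+10,dy=+5->C; (6,7):dx=+7,dy=-9->D; (6,8):dx=-3,dy=+6->D
  (6,9):dx=+8,dy=+3->C; (7,8):dx=-10,dy=+15->D; (7,9):dx=+1,dy=+12->C; (8,9):dx=+11,dy=-3->D
Step 2: C = 15, D = 21, total pairs = 36.
Step 3: tau = (C - D)/(n(n-1)/2) = (15 - 21)/36 = -0.166667.
Step 4: Exact two-sided p-value (enumerate n! = 362880 permutations of y under H0): p = 0.612202.
Step 5: alpha = 0.1. fail to reject H0.

tau_b = -0.1667 (C=15, D=21), p = 0.612202, fail to reject H0.


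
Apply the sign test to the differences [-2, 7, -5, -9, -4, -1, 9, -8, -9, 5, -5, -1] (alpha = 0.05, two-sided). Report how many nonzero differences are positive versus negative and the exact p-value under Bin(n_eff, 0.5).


Step 1: Discard zero differences. Original n = 12; n_eff = number of nonzero differences = 12.
Nonzero differences (with sign): -2, +7, -5, -9, -4, -1, +9, -8, -9, +5, -5, -1
Step 2: Count signs: positive = 3, negative = 9.
Step 3: Under H0: P(positive) = 0.5, so the number of positives S ~ Bin(12, 0.5).
Step 4: Two-sided exact p-value = sum of Bin(12,0.5) probabilities at or below the observed probability = 0.145996.
Step 5: alpha = 0.05. fail to reject H0.

n_eff = 12, pos = 3, neg = 9, p = 0.145996, fail to reject H0.


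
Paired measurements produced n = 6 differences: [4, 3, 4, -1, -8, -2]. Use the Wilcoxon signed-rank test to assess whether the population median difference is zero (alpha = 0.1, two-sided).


Step 1: Drop any zero differences (none here) and take |d_i|.
|d| = [4, 3, 4, 1, 8, 2]
Step 2: Midrank |d_i| (ties get averaged ranks).
ranks: |4|->4.5, |3|->3, |4|->4.5, |1|->1, |8|->6, |2|->2
Step 3: Attach original signs; sum ranks with positive sign and with negative sign.
W+ = 4.5 + 3 + 4.5 = 12
W- = 1 + 6 + 2 = 9
(Check: W+ + W- = 21 should equal n(n+1)/2 = 21.)
Step 4: Test statistic W = min(W+, W-) = 9.
Step 5: Ties in |d|, so use the tie-corrected normal approximation.
        E[W] = n(n+1)/4 = 6*7/4 = 10.5.
        Tie groups: |d|=4 (t=2); sum(t^3 - t) = 6.
        Var[W] = n(n+1)(2n+1)/24 - sum(t^3-t)/48 = 546/24 - 6/48 = 22.625.
        z = (W - E[W]) / sqrt(Var[W]) = (9 - 10.5) / 4.7566 = -0.3154.
        Two-sided p = 2*Phi(z) = 0.752494.
Step 6: alpha = 0.1. fail to reject H0.

W+ = 12, W- = 9, W = min = 9, p = 0.752494, fail to reject H0.


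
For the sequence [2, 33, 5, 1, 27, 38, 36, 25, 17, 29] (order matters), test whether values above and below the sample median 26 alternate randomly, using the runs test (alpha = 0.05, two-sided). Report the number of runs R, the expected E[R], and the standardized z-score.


Step 1: Compute median = 26; label A = above, B = below.
Labels in order: BABBAAABBA  (n_A = 5, n_B = 5)
Step 2: Count runs R = 6.
Step 3: Under H0 (random ordering), E[R] = 2*n_A*n_B/(n_A+n_B) + 1 = 2*5*5/10 + 1 = 6.0000.
        Var[R] = 2*n_A*n_B*(2*n_A*n_B - n_A - n_B) / ((n_A+n_B)^2 * (n_A+n_B-1)) = 2000/900 = 2.2222.
        SD[R] = 1.4907.
Step 4: R = E[R], so z = 0 with no continuity correction.
Step 5: Two-sided p-value via normal approximation = 2*(1 - Phi(|z|)) = 1.000000.
Step 6: alpha = 0.05. fail to reject H0.

R = 6, z = 0.0000, p = 1.000000, fail to reject H0.


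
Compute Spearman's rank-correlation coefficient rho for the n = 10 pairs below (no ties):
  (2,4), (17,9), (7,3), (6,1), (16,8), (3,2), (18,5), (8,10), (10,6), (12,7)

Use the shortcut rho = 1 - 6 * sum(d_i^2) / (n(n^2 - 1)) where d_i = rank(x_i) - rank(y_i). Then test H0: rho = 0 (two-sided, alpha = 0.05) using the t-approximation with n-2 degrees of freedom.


Step 1: Rank x and y separately (midranks; no ties here).
rank(x): 2->1, 17->9, 7->4, 6->3, 16->8, 3->2, 18->10, 8->5, 10->6, 12->7
rank(y): 4->4, 9->9, 3->3, 1->1, 8->8, 2->2, 5->5, 10->10, 6->6, 7->7
Step 2: d_i = R_x(i) - R_y(i); compute d_i^2.
  (1-4)^2=9, (9-9)^2=0, (4-3)^2=1, (3-1)^2=4, (8-8)^2=0, (2-2)^2=0, (10-5)^2=25, (5-10)^2=25, (6-6)^2=0, (7-7)^2=0
sum(d^2) = 64.
Step 3: rho = 1 - 6*64 / (10*(10^2 - 1)) = 1 - 384/990 = 0.612121.
Step 4: Under H0, t = rho * sqrt((n-2)/(1-rho^2)) = 2.1895 ~ t(8).
Step 5: Two-sided p-value from the t-distribution with 8 df = 0.059972.
Step 6: alpha = 0.05. fail to reject H0.

rho = 0.6121, p = 0.059972, fail to reject H0 at alpha = 0.05.


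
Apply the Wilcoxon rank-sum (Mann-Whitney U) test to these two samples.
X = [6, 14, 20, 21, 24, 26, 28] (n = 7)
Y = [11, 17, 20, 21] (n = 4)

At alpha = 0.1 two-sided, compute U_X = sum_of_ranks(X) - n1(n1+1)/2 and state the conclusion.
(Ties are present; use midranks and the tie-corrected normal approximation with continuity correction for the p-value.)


Step 1: Combine and sort all 11 observations; assign midranks.
sorted (value, group): (6,X), (11,Y), (14,X), (17,Y), (20,X), (20,Y), (21,X), (21,Y), (24,X), (26,X), (28,X)
ranks: 6->1, 11->2, 14->3, 17->4, 20->5.5, 20->5.5, 21->7.5, 21->7.5, 24->9, 26->10, 28->11
Step 2: Rank sum for X: R1 = 1 + 3 + 5.5 + 7.5 + 9 + 10 + 11 = 47.
Step 3: U_X = R1 - n1(n1+1)/2 = 47 - 7*8/2 = 47 - 28 = 19.
       U_Y = n1*n2 - U_X = 28 - 19 = 9.
Step 4: Ties are present, so use the tie-corrected normal approximation (with continuity correction) for the p-value.
Step 5: p-value = 0.392932; compare to alpha = 0.1. fail to reject H0.

U_X = 19, p = 0.392932, fail to reject H0 at alpha = 0.1.


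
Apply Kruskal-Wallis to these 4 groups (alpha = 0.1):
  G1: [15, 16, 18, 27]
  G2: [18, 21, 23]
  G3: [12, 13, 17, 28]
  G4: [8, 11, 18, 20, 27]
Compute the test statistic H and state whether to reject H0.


Step 1: Combine all N = 16 observations and assign midranks.
sorted (value, group, rank): (8,G4,1), (11,G4,2), (12,G3,3), (13,G3,4), (15,G1,5), (16,G1,6), (17,G3,7), (18,G1,9), (18,G2,9), (18,G4,9), (20,G4,11), (21,G2,12), (23,G2,13), (27,G1,14.5), (27,G4,14.5), (28,G3,16)
Step 2: Sum ranks within each group.
R_1 = 34.5 (n_1 = 4)
R_2 = 34 (n_2 = 3)
R_3 = 30 (n_3 = 4)
R_4 = 37.5 (n_4 = 5)
Step 3: H = 12/(N(N+1)) * sum(R_i^2/n_i) - 3(N+1)
     = 12/(16*17) * (34.5^2/4 + 34^2/3 + 30^2/4 + 37.5^2/5) - 3*17
     = 0.044118 * 1189.15 - 51
     = 1.462316.
Step 4: Ties present; correction factor C = 1 - 30/(16^3 - 16) = 0.992647. Corrected H = 1.462316 / 0.992647 = 1.473148.
Step 5: Under H0, H ~ chi^2(3); p-value = 0.688481.
Step 6: alpha = 0.1. fail to reject H0.

H = 1.4731, df = 3, p = 0.688481, fail to reject H0.


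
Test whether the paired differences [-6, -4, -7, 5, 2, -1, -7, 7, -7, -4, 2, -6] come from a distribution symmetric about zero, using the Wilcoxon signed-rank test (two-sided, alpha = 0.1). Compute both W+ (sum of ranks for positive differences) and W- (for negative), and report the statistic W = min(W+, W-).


Step 1: Drop any zero differences (none here) and take |d_i|.
|d| = [6, 4, 7, 5, 2, 1, 7, 7, 7, 4, 2, 6]
Step 2: Midrank |d_i| (ties get averaged ranks).
ranks: |6|->7.5, |4|->4.5, |7|->10.5, |5|->6, |2|->2.5, |1|->1, |7|->10.5, |7|->10.5, |7|->10.5, |4|->4.5, |2|->2.5, |6|->7.5
Step 3: Attach original signs; sum ranks with positive sign and with negative sign.
W+ = 6 + 2.5 + 10.5 + 2.5 = 21.5
W- = 7.5 + 4.5 + 10.5 + 1 + 10.5 + 10.5 + 4.5 + 7.5 = 56.5
(Check: W+ + W- = 78 should equal n(n+1)/2 = 78.)
Step 4: Test statistic W = min(W+, W-) = 21.5.
Step 5: Ties in |d|, so use the tie-corrected normal approximation.
        E[W] = n(n+1)/4 = 12*13/4 = 39.
        Tie groups: |d|=2 (t=2), |d|=4 (t=2), |d|=6 (t=2), |d|=7 (t=4); sum(t^3 - t) = 78.
        Var[W] = n(n+1)(2n+1)/24 - sum(t^3-t)/48 = 3900/24 - 78/48 = 160.875.
        z = (W - E[W]) / sqrt(Var[W]) = (21.5 - 39) / 12.6837 = -1.3797.
        Two-sided p = 2*Phi(z) = 0.167670.
Step 6: alpha = 0.1. fail to reject H0.

W+ = 21.5, W- = 56.5, W = min = 21.5, p = 0.167670, fail to reject H0.


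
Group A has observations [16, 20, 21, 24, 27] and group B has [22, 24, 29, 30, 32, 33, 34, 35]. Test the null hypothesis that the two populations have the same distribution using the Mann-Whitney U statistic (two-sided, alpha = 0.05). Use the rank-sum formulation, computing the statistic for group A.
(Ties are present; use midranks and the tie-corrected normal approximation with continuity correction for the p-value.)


Step 1: Combine and sort all 13 observations; assign midranks.
sorted (value, group): (16,X), (20,X), (21,X), (22,Y), (24,X), (24,Y), (27,X), (29,Y), (30,Y), (32,Y), (33,Y), (34,Y), (35,Y)
ranks: 16->1, 20->2, 21->3, 22->4, 24->5.5, 24->5.5, 27->7, 29->8, 30->9, 32->10, 33->11, 34->12, 35->13
Step 2: Rank sum for X: R1 = 1 + 2 + 3 + 5.5 + 7 = 18.5.
Step 3: U_X = R1 - n1(n1+1)/2 = 18.5 - 5*6/2 = 18.5 - 15 = 3.5.
       U_Y = n1*n2 - U_X = 40 - 3.5 = 36.5.
Step 4: Ties are present, so use the tie-corrected normal approximation (with continuity correction) for the p-value.
Step 5: p-value = 0.019007; compare to alpha = 0.05. reject H0.

U_X = 3.5, p = 0.019007, reject H0 at alpha = 0.05.


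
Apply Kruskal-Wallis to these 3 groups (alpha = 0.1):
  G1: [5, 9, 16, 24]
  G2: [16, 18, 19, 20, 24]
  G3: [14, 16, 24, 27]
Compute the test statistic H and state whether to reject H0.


Step 1: Combine all N = 13 observations and assign midranks.
sorted (value, group, rank): (5,G1,1), (9,G1,2), (14,G3,3), (16,G1,5), (16,G2,5), (16,G3,5), (18,G2,7), (19,G2,8), (20,G2,9), (24,G1,11), (24,G2,11), (24,G3,11), (27,G3,13)
Step 2: Sum ranks within each group.
R_1 = 19 (n_1 = 4)
R_2 = 40 (n_2 = 5)
R_3 = 32 (n_3 = 4)
Step 3: H = 12/(N(N+1)) * sum(R_i^2/n_i) - 3(N+1)
     = 12/(13*14) * (19^2/4 + 40^2/5 + 32^2/4) - 3*14
     = 0.065934 * 666.25 - 42
     = 1.928571.
Step 4: Ties present; correction factor C = 1 - 48/(13^3 - 13) = 0.978022. Corrected H = 1.928571 / 0.978022 = 1.971910.
Step 5: Under H0, H ~ chi^2(2); p-value = 0.373083.
Step 6: alpha = 0.1. fail to reject H0.

H = 1.9719, df = 2, p = 0.373083, fail to reject H0.


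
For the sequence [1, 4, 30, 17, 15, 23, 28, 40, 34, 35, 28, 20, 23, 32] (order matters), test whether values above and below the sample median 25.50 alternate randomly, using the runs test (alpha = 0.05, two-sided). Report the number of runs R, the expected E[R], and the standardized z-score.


Step 1: Compute median = 25.50; label A = above, B = below.
Labels in order: BBABBBAAAAABBA  (n_A = 7, n_B = 7)
Step 2: Count runs R = 6.
Step 3: Under H0 (random ordering), E[R] = 2*n_A*n_B/(n_A+n_B) + 1 = 2*7*7/14 + 1 = 8.0000.
        Var[R] = 2*n_A*n_B*(2*n_A*n_B - n_A - n_B) / ((n_A+n_B)^2 * (n_A+n_B-1)) = 8232/2548 = 3.2308.
        SD[R] = 1.7974.
Step 4: Continuity-corrected z = (R + 0.5 - E[R]) / SD[R] = (6 + 0.5 - 8.0000) / 1.7974 = -0.8345.
Step 5: Two-sided p-value via normal approximation = 2*(1 - Phi(|z|)) = 0.403986.
Step 6: alpha = 0.05. fail to reject H0.

R = 6, z = -0.8345, p = 0.403986, fail to reject H0.


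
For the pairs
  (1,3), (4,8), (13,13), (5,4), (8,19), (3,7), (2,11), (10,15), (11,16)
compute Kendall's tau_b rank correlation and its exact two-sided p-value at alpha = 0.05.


Step 1: Enumerate the 36 unordered pairs (i,j) with i<j and classify each by sign(x_j-x_i) * sign(y_j-y_i).
  (1,2):dx=+3,dy=+5->C; (1,3):dx=+12,dy=+10->C; (1,4):dx=+4,dy=+1->C; (1,5):dx=+7,dy=+16->C
  (1,6):dx=+2,dy=+4->C; (1,7):dx=+1,dy=+8->C; (1,8):dx=+9,dy=+12->C; (1,9):dx=+10,dy=+13->C
  (2,3):dx=+9,dy=+5->C; (2,4):dx=+1,dy=-4->D; (2,5):dx=+4,dy=+11->C; (2,6):dx=-1,dy=-1->C
  (2,7):dx=-2,dy=+3->D; (2,8):dx=+6,dy=+7->C; (2,9):dx=+7,dy=+8->C; (3,4):dx=-8,dy=-9->C
  (3,5):dx=-5,dy=+6->D; (3,6):dx=-10,dy=-6->C; (3,7):dx=-11,dy=-2->C; (3,8):dx=-3,dy=+2->D
  (3,9):dx=-2,dy=+3->D; (4,5):dx=+3,dy=+15->C; (4,6):dx=-2,dy=+3->D; (4,7):dx=-3,dy=+7->D
  (4,8):dx=+5,dy=+11->C; (4,9):dx=+6,dy=+12->C; (5,6):dx=-5,dy=-12->C; (5,7):dx=-6,dy=-8->C
  (5,8):dx=+2,dy=-4->D; (5,9):dx=+3,dy=-3->D; (6,7):dx=-1,dy=+4->D; (6,8):dx=+7,dy=+8->C
  (6,9):dx=+8,dy=+9->C; (7,8):dx=+8,dy=+4->C; (7,9):dx=+9,dy=+5->C; (8,9):dx=+1,dy=+1->C
Step 2: C = 26, D = 10, total pairs = 36.
Step 3: tau = (C - D)/(n(n-1)/2) = (26 - 10)/36 = 0.444444.
Step 4: Exact two-sided p-value (enumerate n! = 362880 permutations of y under H0): p = 0.119439.
Step 5: alpha = 0.05. fail to reject H0.

tau_b = 0.4444 (C=26, D=10), p = 0.119439, fail to reject H0.


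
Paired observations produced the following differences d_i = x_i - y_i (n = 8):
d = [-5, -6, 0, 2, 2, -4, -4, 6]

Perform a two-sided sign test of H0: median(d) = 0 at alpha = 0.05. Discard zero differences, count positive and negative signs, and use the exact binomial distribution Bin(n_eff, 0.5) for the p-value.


Step 1: Discard zero differences. Original n = 8; n_eff = number of nonzero differences = 7.
Nonzero differences (with sign): -5, -6, +2, +2, -4, -4, +6
Step 2: Count signs: positive = 3, negative = 4.
Step 3: Under H0: P(positive) = 0.5, so the number of positives S ~ Bin(7, 0.5).
Step 4: Two-sided exact p-value = sum of Bin(7,0.5) probabilities at or below the observed probability = 1.000000.
Step 5: alpha = 0.05. fail to reject H0.

n_eff = 7, pos = 3, neg = 4, p = 1.000000, fail to reject H0.


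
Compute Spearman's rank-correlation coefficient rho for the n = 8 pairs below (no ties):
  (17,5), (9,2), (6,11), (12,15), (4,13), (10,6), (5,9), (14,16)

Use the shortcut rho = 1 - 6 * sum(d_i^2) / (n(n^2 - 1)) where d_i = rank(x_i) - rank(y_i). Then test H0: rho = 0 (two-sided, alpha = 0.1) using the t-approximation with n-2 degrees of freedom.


Step 1: Rank x and y separately (midranks; no ties here).
rank(x): 17->8, 9->4, 6->3, 12->6, 4->1, 10->5, 5->2, 14->7
rank(y): 5->2, 2->1, 11->5, 15->7, 13->6, 6->3, 9->4, 16->8
Step 2: d_i = R_x(i) - R_y(i); compute d_i^2.
  (8-2)^2=36, (4-1)^2=9, (3-5)^2=4, (6-7)^2=1, (1-6)^2=25, (5-3)^2=4, (2-4)^2=4, (7-8)^2=1
sum(d^2) = 84.
Step 3: rho = 1 - 6*84 / (8*(8^2 - 1)) = 1 - 504/504 = 0.000000.
Step 4: Under H0, t = rho * sqrt((n-2)/(1-rho^2)) = 0.0000 ~ t(6).
Step 5: Two-sided p-value from the t-distribution with 6 df = 1.000000.
Step 6: alpha = 0.1. fail to reject H0.

rho = 0.0000, p = 1.000000, fail to reject H0 at alpha = 0.1.


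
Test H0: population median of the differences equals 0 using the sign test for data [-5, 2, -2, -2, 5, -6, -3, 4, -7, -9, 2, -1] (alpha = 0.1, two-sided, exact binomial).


Step 1: Discard zero differences. Original n = 12; n_eff = number of nonzero differences = 12.
Nonzero differences (with sign): -5, +2, -2, -2, +5, -6, -3, +4, -7, -9, +2, -1
Step 2: Count signs: positive = 4, negative = 8.
Step 3: Under H0: P(positive) = 0.5, so the number of positives S ~ Bin(12, 0.5).
Step 4: Two-sided exact p-value = sum of Bin(12,0.5) probabilities at or below the observed probability = 0.387695.
Step 5: alpha = 0.1. fail to reject H0.

n_eff = 12, pos = 4, neg = 8, p = 0.387695, fail to reject H0.


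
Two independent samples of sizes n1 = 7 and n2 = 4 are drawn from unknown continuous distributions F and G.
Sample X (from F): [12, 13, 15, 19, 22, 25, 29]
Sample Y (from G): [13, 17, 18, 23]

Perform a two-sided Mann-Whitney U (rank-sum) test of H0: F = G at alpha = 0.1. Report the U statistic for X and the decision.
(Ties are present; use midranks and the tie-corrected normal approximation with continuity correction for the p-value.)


Step 1: Combine and sort all 11 observations; assign midranks.
sorted (value, group): (12,X), (13,X), (13,Y), (15,X), (17,Y), (18,Y), (19,X), (22,X), (23,Y), (25,X), (29,X)
ranks: 12->1, 13->2.5, 13->2.5, 15->4, 17->5, 18->6, 19->7, 22->8, 23->9, 25->10, 29->11
Step 2: Rank sum for X: R1 = 1 + 2.5 + 4 + 7 + 8 + 10 + 11 = 43.5.
Step 3: U_X = R1 - n1(n1+1)/2 = 43.5 - 7*8/2 = 43.5 - 28 = 15.5.
       U_Y = n1*n2 - U_X = 28 - 15.5 = 12.5.
Step 4: Ties are present, so use the tie-corrected normal approximation (with continuity correction) for the p-value.
Step 5: p-value = 0.849769; compare to alpha = 0.1. fail to reject H0.

U_X = 15.5, p = 0.849769, fail to reject H0 at alpha = 0.1.


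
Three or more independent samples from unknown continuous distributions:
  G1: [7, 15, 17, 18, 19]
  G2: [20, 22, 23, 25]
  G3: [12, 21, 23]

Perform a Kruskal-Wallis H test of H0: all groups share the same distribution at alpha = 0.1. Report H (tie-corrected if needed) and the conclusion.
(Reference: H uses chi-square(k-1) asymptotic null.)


Step 1: Combine all N = 12 observations and assign midranks.
sorted (value, group, rank): (7,G1,1), (12,G3,2), (15,G1,3), (17,G1,4), (18,G1,5), (19,G1,6), (20,G2,7), (21,G3,8), (22,G2,9), (23,G2,10.5), (23,G3,10.5), (25,G2,12)
Step 2: Sum ranks within each group.
R_1 = 19 (n_1 = 5)
R_2 = 38.5 (n_2 = 4)
R_3 = 20.5 (n_3 = 3)
Step 3: H = 12/(N(N+1)) * sum(R_i^2/n_i) - 3(N+1)
     = 12/(12*13) * (19^2/5 + 38.5^2/4 + 20.5^2/3) - 3*13
     = 0.076923 * 582.846 - 39
     = 5.834295.
Step 4: Ties present; correction factor C = 1 - 6/(12^3 - 12) = 0.996503. Corrected H = 5.834295 / 0.996503 = 5.854766.
Step 5: Under H0, H ~ chi^2(2); p-value = 0.053537.
Step 6: alpha = 0.1. reject H0.

H = 5.8548, df = 2, p = 0.053537, reject H0.


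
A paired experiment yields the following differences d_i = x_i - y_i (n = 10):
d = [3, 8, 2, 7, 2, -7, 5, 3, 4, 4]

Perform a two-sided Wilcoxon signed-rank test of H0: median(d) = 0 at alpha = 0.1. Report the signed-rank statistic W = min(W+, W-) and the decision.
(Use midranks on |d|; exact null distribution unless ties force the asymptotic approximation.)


Step 1: Drop any zero differences (none here) and take |d_i|.
|d| = [3, 8, 2, 7, 2, 7, 5, 3, 4, 4]
Step 2: Midrank |d_i| (ties get averaged ranks).
ranks: |3|->3.5, |8|->10, |2|->1.5, |7|->8.5, |2|->1.5, |7|->8.5, |5|->7, |3|->3.5, |4|->5.5, |4|->5.5
Step 3: Attach original signs; sum ranks with positive sign and with negative sign.
W+ = 3.5 + 10 + 1.5 + 8.5 + 1.5 + 7 + 3.5 + 5.5 + 5.5 = 46.5
W- = 8.5 = 8.5
(Check: W+ + W- = 55 should equal n(n+1)/2 = 55.)
Step 4: Test statistic W = min(W+, W-) = 8.5.
Step 5: Ties in |d|, so use the tie-corrected normal approximation.
        E[W] = n(n+1)/4 = 10*11/4 = 27.5.
        Tie groups: |d|=2 (t=2), |d|=3 (t=2), |d|=4 (t=2), |d|=7 (t=2); sum(t^3 - t) = 24.
        Var[W] = n(n+1)(2n+1)/24 - sum(t^3-t)/48 = 2310/24 - 24/48 = 95.75.
        z = (W - E[W]) / sqrt(Var[W]) = (8.5 - 27.5) / 9.7852 = -1.9417.
        Two-sided p = 2*Phi(z) = 0.052172.
Step 6: alpha = 0.1. reject H0.

W+ = 46.5, W- = 8.5, W = min = 8.5, p = 0.052172, reject H0.


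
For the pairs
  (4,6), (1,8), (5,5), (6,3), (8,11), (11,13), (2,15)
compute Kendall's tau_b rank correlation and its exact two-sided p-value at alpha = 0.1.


Step 1: Enumerate the 21 unordered pairs (i,j) with i<j and classify each by sign(x_j-x_i) * sign(y_j-y_i).
  (1,2):dx=-3,dy=+2->D; (1,3):dx=+1,dy=-1->D; (1,4):dx=+2,dy=-3->D; (1,5):dx=+4,dy=+5->C
  (1,6):dx=+7,dy=+7->C; (1,7):dx=-2,dy=+9->D; (2,3):dx=+4,dy=-3->D; (2,4):dx=+5,dy=-5->D
  (2,5):dx=+7,dy=+3->C; (2,6):dx=+10,dy=+5->C; (2,7):dx=+1,dy=+7->C; (3,4):dx=+1,dy=-2->D
  (3,5):dx=+3,dy=+6->C; (3,6):dx=+6,dy=+8->C; (3,7):dx=-3,dy=+10->D; (4,5):dx=+2,dy=+8->C
  (4,6):dx=+5,dy=+10->C; (4,7):dx=-4,dy=+12->D; (5,6):dx=+3,dy=+2->C; (5,7):dx=-6,dy=+4->D
  (6,7):dx=-9,dy=+2->D
Step 2: C = 10, D = 11, total pairs = 21.
Step 3: tau = (C - D)/(n(n-1)/2) = (10 - 11)/21 = -0.047619.
Step 4: Exact two-sided p-value (enumerate n! = 5040 permutations of y under H0): p = 1.000000.
Step 5: alpha = 0.1. fail to reject H0.

tau_b = -0.0476 (C=10, D=11), p = 1.000000, fail to reject H0.


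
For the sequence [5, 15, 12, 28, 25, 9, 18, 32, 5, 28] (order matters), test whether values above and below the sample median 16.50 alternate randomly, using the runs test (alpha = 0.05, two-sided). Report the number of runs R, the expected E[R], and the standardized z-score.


Step 1: Compute median = 16.50; label A = above, B = below.
Labels in order: BBBAABAABA  (n_A = 5, n_B = 5)
Step 2: Count runs R = 6.
Step 3: Under H0 (random ordering), E[R] = 2*n_A*n_B/(n_A+n_B) + 1 = 2*5*5/10 + 1 = 6.0000.
        Var[R] = 2*n_A*n_B*(2*n_A*n_B - n_A - n_B) / ((n_A+n_B)^2 * (n_A+n_B-1)) = 2000/900 = 2.2222.
        SD[R] = 1.4907.
Step 4: R = E[R], so z = 0 with no continuity correction.
Step 5: Two-sided p-value via normal approximation = 2*(1 - Phi(|z|)) = 1.000000.
Step 6: alpha = 0.05. fail to reject H0.

R = 6, z = 0.0000, p = 1.000000, fail to reject H0.


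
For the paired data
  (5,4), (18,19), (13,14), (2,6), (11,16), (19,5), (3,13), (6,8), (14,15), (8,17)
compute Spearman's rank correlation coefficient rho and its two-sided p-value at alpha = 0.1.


Step 1: Rank x and y separately (midranks; no ties here).
rank(x): 5->3, 18->9, 13->7, 2->1, 11->6, 19->10, 3->2, 6->4, 14->8, 8->5
rank(y): 4->1, 19->10, 14->6, 6->3, 16->8, 5->2, 13->5, 8->4, 15->7, 17->9
Step 2: d_i = R_x(i) - R_y(i); compute d_i^2.
  (3-1)^2=4, (9-10)^2=1, (7-6)^2=1, (1-3)^2=4, (6-8)^2=4, (10-2)^2=64, (2-5)^2=9, (4-4)^2=0, (8-7)^2=1, (5-9)^2=16
sum(d^2) = 104.
Step 3: rho = 1 - 6*104 / (10*(10^2 - 1)) = 1 - 624/990 = 0.369697.
Step 4: Under H0, t = rho * sqrt((n-2)/(1-rho^2)) = 1.1254 ~ t(8).
Step 5: Two-sided p-value from the t-distribution with 8 df = 0.293050.
Step 6: alpha = 0.1. fail to reject H0.

rho = 0.3697, p = 0.293050, fail to reject H0 at alpha = 0.1.


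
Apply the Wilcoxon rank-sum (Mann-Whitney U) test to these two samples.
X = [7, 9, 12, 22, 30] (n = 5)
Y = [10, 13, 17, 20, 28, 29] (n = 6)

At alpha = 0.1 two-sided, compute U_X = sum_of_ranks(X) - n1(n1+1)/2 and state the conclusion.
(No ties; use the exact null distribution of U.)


Step 1: Combine and sort all 11 observations; assign midranks.
sorted (value, group): (7,X), (9,X), (10,Y), (12,X), (13,Y), (17,Y), (20,Y), (22,X), (28,Y), (29,Y), (30,X)
ranks: 7->1, 9->2, 10->3, 12->4, 13->5, 17->6, 20->7, 22->8, 28->9, 29->10, 30->11
Step 2: Rank sum for X: R1 = 1 + 2 + 4 + 8 + 11 = 26.
Step 3: U_X = R1 - n1(n1+1)/2 = 26 - 5*6/2 = 26 - 15 = 11.
       U_Y = n1*n2 - U_X = 30 - 11 = 19.
Step 4: No ties, so the exact null distribution of U (based on enumerating the C(11,5) = 462 equally likely rank assignments) gives the two-sided p-value.
Step 5: p-value = 0.536797; compare to alpha = 0.1. fail to reject H0.

U_X = 11, p = 0.536797, fail to reject H0 at alpha = 0.1.


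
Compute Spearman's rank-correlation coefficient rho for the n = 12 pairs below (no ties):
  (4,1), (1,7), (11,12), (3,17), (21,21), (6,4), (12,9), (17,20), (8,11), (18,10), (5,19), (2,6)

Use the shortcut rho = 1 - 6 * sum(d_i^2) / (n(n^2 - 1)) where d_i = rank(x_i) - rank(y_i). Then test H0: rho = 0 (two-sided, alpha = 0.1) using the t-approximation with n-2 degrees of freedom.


Step 1: Rank x and y separately (midranks; no ties here).
rank(x): 4->4, 1->1, 11->8, 3->3, 21->12, 6->6, 12->9, 17->10, 8->7, 18->11, 5->5, 2->2
rank(y): 1->1, 7->4, 12->8, 17->9, 21->12, 4->2, 9->5, 20->11, 11->7, 10->6, 19->10, 6->3
Step 2: d_i = R_x(i) - R_y(i); compute d_i^2.
  (4-1)^2=9, (1-4)^2=9, (8-8)^2=0, (3-9)^2=36, (12-12)^2=0, (6-2)^2=16, (9-5)^2=16, (10-11)^2=1, (7-7)^2=0, (11-6)^2=25, (5-10)^2=25, (2-3)^2=1
sum(d^2) = 138.
Step 3: rho = 1 - 6*138 / (12*(12^2 - 1)) = 1 - 828/1716 = 0.517483.
Step 4: Under H0, t = rho * sqrt((n-2)/(1-rho^2)) = 1.9124 ~ t(10).
Step 5: Two-sided p-value from the t-distribution with 10 df = 0.084869.
Step 6: alpha = 0.1. reject H0.

rho = 0.5175, p = 0.084869, reject H0 at alpha = 0.1.


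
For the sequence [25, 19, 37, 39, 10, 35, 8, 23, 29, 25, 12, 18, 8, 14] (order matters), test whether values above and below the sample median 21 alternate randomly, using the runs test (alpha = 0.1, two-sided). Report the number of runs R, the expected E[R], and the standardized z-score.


Step 1: Compute median = 21; label A = above, B = below.
Labels in order: ABAABABAAABBBB  (n_A = 7, n_B = 7)
Step 2: Count runs R = 8.
Step 3: Under H0 (random ordering), E[R] = 2*n_A*n_B/(n_A+n_B) + 1 = 2*7*7/14 + 1 = 8.0000.
        Var[R] = 2*n_A*n_B*(2*n_A*n_B - n_A - n_B) / ((n_A+n_B)^2 * (n_A+n_B-1)) = 8232/2548 = 3.2308.
        SD[R] = 1.7974.
Step 4: R = E[R], so z = 0 with no continuity correction.
Step 5: Two-sided p-value via normal approximation = 2*(1 - Phi(|z|)) = 1.000000.
Step 6: alpha = 0.1. fail to reject H0.

R = 8, z = 0.0000, p = 1.000000, fail to reject H0.


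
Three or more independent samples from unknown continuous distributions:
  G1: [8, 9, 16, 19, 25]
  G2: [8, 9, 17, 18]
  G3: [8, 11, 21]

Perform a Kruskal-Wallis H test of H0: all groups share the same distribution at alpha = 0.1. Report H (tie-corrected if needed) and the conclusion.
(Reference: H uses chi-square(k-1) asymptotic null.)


Step 1: Combine all N = 12 observations and assign midranks.
sorted (value, group, rank): (8,G1,2), (8,G2,2), (8,G3,2), (9,G1,4.5), (9,G2,4.5), (11,G3,6), (16,G1,7), (17,G2,8), (18,G2,9), (19,G1,10), (21,G3,11), (25,G1,12)
Step 2: Sum ranks within each group.
R_1 = 35.5 (n_1 = 5)
R_2 = 23.5 (n_2 = 4)
R_3 = 19 (n_3 = 3)
Step 3: H = 12/(N(N+1)) * sum(R_i^2/n_i) - 3(N+1)
     = 12/(12*13) * (35.5^2/5 + 23.5^2/4 + 19^2/3) - 3*13
     = 0.076923 * 510.446 - 39
     = 0.265064.
Step 4: Ties present; correction factor C = 1 - 30/(12^3 - 12) = 0.982517. Corrected H = 0.265064 / 0.982517 = 0.269781.
Step 5: Under H0, H ~ chi^2(2); p-value = 0.873812.
Step 6: alpha = 0.1. fail to reject H0.

H = 0.2698, df = 2, p = 0.873812, fail to reject H0.


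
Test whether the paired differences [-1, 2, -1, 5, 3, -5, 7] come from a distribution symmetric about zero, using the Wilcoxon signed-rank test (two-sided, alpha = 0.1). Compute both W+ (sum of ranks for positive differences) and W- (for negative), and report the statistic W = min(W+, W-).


Step 1: Drop any zero differences (none here) and take |d_i|.
|d| = [1, 2, 1, 5, 3, 5, 7]
Step 2: Midrank |d_i| (ties get averaged ranks).
ranks: |1|->1.5, |2|->3, |1|->1.5, |5|->5.5, |3|->4, |5|->5.5, |7|->7
Step 3: Attach original signs; sum ranks with positive sign and with negative sign.
W+ = 3 + 5.5 + 4 + 7 = 19.5
W- = 1.5 + 1.5 + 5.5 = 8.5
(Check: W+ + W- = 28 should equal n(n+1)/2 = 28.)
Step 4: Test statistic W = min(W+, W-) = 8.5.
Step 5: Ties in |d|, so use the tie-corrected normal approximation.
        E[W] = n(n+1)/4 = 7*8/4 = 14.
        Tie groups: |d|=1 (t=2), |d|=5 (t=2); sum(t^3 - t) = 12.
        Var[W] = n(n+1)(2n+1)/24 - sum(t^3-t)/48 = 840/24 - 12/48 = 34.75.
        z = (W - E[W]) / sqrt(Var[W]) = (8.5 - 14) / 5.8949 = -0.9330.
        Two-sided p = 2*Phi(z) = 0.350816.
Step 6: alpha = 0.1. fail to reject H0.

W+ = 19.5, W- = 8.5, W = min = 8.5, p = 0.350816, fail to reject H0.
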